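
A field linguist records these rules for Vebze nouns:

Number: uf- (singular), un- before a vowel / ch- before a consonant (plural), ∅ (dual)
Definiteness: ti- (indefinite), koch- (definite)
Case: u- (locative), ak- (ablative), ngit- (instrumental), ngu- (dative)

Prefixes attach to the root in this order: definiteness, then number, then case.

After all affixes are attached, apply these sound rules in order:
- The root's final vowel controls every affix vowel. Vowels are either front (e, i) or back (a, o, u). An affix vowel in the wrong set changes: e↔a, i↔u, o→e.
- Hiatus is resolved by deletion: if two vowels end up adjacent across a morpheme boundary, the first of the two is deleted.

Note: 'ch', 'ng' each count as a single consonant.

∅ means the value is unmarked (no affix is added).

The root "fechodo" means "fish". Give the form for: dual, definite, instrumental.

Attach definiteness definite koch- → kochfechodo.
number = dual: zero marking, form stays kochfechodo.
Attach case instrumental ngit- → ngitkochfechodo.
Apply vowel harmony: ngitkochfechodo → ngutkochfechodo.
Vowel deletion: no change.

ngutkochfechodo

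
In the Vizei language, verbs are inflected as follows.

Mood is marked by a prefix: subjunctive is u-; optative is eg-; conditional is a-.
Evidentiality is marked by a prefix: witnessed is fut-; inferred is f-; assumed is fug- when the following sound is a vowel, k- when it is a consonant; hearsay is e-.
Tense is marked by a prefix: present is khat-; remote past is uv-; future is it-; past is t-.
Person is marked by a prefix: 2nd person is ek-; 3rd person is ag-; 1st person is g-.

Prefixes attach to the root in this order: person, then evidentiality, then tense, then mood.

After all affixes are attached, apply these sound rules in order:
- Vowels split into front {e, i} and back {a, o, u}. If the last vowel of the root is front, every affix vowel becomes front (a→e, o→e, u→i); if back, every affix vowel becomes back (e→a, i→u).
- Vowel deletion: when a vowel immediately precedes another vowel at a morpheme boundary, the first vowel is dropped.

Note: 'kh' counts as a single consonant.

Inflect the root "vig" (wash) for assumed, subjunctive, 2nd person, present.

Attach person 2nd person ek- → ekvig.
Attach evidentiality assumed fug- (before vowel 'e') → fugekvig.
Attach tense present khat- → khatfugekvig.
Attach mood subjunctive u- → ukhatfugekvig.
Apply vowel harmony: ukhatfugekvig → ikhetfigekvig.
Vowel deletion: no change.

ikhetfigekvig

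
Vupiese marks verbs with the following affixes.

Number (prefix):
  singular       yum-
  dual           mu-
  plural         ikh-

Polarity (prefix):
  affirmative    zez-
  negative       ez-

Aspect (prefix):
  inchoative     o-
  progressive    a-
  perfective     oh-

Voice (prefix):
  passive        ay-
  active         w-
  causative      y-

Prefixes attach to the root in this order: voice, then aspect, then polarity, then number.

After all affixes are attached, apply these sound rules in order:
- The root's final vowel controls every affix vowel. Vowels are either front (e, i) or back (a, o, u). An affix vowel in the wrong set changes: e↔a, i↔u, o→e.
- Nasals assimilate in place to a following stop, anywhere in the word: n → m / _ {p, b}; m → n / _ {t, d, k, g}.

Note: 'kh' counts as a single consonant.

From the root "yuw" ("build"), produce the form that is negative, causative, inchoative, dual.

muazoyyuw

Attach voice causative y- → yyuw.
Attach aspect inchoative o- → oyyuw.
Attach polarity negative ez- → ezoyyuw.
Attach number dual mu- → muezoyyuw.
Apply vowel harmony: muezoyyuw → muazoyyuw.
Nasal assimilation: no change.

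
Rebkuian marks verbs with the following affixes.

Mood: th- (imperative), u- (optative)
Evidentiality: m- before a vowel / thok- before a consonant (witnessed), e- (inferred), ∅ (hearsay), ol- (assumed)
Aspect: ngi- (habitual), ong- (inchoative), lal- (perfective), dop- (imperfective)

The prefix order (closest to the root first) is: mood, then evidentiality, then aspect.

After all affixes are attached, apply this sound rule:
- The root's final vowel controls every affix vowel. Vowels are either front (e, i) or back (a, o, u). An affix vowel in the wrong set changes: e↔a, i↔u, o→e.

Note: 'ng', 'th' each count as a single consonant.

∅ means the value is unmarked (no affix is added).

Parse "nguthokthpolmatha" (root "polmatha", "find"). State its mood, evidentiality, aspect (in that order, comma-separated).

Segment: ngi-thok-th-polmatha.
mood: th- → imperative.
evidentiality: m/thok- → witnessed.
aspect: ngi- → habitual.

imperative, witnessed, habitual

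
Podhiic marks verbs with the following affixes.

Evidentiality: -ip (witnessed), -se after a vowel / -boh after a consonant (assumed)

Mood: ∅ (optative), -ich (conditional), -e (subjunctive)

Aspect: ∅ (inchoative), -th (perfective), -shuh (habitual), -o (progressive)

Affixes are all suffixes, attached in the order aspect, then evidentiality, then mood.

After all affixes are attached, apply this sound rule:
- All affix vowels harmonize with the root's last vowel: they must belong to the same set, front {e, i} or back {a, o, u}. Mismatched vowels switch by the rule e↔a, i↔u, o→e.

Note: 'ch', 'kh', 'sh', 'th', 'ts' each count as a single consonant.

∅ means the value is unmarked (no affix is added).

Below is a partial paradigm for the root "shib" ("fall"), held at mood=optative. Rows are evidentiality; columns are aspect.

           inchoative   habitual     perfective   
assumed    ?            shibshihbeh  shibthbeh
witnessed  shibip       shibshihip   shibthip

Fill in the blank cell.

aspect = inchoative: zero marking, form stays shib.
Attach evidentiality assumed -boh (after consonant 'b') → shibboh.
mood = optative: zero marking, form stays shibboh.
Apply vowel harmony: shibboh → shibbeh.

shibbeh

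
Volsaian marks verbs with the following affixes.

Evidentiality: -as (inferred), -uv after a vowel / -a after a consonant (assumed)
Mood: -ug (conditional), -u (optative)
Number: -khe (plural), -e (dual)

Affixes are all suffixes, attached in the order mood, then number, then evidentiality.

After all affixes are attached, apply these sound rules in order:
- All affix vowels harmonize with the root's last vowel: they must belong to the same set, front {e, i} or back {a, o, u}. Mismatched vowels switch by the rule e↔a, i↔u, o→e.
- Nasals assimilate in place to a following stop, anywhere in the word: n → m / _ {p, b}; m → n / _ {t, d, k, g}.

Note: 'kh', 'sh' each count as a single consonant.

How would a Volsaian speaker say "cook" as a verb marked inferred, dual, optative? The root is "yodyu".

yodyuuaas

Attach mood optative -u → yodyuu.
Attach number dual -e → yodyuue.
Attach evidentiality inferred -as → yodyuueas.
Apply vowel harmony: yodyuueas → yodyuuaas.
Nasal assimilation: no change.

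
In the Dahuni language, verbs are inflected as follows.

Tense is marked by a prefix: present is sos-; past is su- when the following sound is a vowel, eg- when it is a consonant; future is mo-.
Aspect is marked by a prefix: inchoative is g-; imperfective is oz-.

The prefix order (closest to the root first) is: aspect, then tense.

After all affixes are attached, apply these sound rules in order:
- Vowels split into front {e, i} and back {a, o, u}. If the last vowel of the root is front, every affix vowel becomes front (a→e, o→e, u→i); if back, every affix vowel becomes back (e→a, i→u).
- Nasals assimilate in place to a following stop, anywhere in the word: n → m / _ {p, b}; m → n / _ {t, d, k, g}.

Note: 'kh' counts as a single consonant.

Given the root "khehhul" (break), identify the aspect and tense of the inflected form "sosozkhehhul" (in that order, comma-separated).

Segment: sos-oz-khehhul.
aspect: oz- → imperfective.
tense: sos- → present.

imperfective, present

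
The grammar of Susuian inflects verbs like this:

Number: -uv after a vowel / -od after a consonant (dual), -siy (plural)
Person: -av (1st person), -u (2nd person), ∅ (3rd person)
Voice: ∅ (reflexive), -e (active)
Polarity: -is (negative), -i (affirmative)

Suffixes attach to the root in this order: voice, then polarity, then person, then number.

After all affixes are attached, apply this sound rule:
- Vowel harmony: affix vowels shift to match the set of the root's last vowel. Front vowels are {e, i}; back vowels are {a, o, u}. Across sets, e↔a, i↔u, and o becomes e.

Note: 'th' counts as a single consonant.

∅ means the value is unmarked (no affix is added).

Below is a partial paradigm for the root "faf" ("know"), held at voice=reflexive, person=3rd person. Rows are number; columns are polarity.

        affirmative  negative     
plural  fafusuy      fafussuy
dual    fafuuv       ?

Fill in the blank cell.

fafusod

voice = reflexive: zero marking, form stays faf.
Attach polarity negative -is → fafis.
person = 3rd person: zero marking, form stays fafis.
Attach number dual -od (after consonant 's') → fafisod.
Apply vowel harmony: fafisod → fafusod.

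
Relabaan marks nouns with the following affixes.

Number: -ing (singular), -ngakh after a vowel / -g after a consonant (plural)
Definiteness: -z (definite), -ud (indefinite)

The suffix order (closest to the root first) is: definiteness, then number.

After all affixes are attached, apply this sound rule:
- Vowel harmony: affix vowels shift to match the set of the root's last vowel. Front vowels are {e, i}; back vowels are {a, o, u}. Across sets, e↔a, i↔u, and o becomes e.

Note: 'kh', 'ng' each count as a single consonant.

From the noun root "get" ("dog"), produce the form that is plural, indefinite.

Attach definiteness indefinite -ud → getud.
Attach number plural -g (after consonant 'd') → getudg.
Apply vowel harmony: getudg → getidg.

getidg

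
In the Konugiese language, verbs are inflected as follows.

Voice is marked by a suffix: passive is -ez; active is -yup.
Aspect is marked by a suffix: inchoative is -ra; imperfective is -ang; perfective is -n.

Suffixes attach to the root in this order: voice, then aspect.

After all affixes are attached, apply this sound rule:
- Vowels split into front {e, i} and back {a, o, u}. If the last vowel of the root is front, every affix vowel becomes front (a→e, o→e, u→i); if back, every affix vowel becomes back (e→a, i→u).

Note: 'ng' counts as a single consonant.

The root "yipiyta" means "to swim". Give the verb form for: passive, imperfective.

yipiytaazang

Attach voice passive -ez → yipiytaez.
Attach aspect imperfective -ang → yipiytaezang.
Apply vowel harmony: yipiytaezang → yipiytaazang.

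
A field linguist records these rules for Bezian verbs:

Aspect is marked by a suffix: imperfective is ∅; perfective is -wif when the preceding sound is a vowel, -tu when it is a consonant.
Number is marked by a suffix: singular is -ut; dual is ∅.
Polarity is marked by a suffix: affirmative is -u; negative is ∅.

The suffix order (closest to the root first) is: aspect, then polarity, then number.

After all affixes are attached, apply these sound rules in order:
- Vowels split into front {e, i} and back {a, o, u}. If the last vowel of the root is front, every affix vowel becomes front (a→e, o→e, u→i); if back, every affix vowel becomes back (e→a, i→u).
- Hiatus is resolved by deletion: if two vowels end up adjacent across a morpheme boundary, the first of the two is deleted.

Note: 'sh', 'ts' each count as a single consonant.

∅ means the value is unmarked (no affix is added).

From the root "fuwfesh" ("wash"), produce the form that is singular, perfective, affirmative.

fuwfeshtit

Attach aspect perfective -tu (after consonant 'sh') → fuwfeshtu.
Attach polarity affirmative -u → fuwfeshtuu.
Attach number singular -ut → fuwfeshtuuut.
Apply vowel harmony: fuwfeshtuuut → fuwfeshtiiit.
Apply vowel deletion: fuwfeshtiiit → fuwfeshtit.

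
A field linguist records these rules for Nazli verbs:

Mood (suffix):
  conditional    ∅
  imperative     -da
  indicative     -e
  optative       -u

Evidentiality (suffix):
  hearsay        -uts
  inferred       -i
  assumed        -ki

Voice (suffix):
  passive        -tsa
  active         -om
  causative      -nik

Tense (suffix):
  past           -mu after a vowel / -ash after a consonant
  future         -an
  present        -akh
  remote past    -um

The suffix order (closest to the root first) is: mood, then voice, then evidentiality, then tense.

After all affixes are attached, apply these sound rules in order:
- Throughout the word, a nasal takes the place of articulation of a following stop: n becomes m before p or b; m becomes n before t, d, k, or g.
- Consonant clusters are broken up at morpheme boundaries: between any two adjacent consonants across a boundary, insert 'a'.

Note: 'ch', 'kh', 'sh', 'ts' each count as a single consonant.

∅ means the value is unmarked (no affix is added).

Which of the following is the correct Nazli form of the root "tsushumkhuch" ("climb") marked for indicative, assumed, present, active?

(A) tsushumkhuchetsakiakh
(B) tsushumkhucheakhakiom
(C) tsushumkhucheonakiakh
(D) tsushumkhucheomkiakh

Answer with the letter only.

C

Attach mood indicative -e → tsushumkhuche.
Attach voice active -om → tsushumkhucheom.
Attach evidentiality assumed -ki → tsushumkhucheomki.
Attach tense present -akh → tsushumkhucheomkiakh.
Apply nasal assimilation: tsushumkhucheomkiakh → tsushumkhucheonkiakh.
Apply epenthesis: tsushumkhucheonkiakh → tsushumkhucheonakiakh.
So the correct form is tsushumkhucheonakiakh, option (C).
(A) tsushumkhuchetsakiakh is wrong: it uses passive instead of active for voice.
(B) tsushumkhucheakhakiom is wrong: it has the affixes in the wrong order.
(D) tsushumkhucheomkiakh is wrong: it fails to apply the sound rule(s).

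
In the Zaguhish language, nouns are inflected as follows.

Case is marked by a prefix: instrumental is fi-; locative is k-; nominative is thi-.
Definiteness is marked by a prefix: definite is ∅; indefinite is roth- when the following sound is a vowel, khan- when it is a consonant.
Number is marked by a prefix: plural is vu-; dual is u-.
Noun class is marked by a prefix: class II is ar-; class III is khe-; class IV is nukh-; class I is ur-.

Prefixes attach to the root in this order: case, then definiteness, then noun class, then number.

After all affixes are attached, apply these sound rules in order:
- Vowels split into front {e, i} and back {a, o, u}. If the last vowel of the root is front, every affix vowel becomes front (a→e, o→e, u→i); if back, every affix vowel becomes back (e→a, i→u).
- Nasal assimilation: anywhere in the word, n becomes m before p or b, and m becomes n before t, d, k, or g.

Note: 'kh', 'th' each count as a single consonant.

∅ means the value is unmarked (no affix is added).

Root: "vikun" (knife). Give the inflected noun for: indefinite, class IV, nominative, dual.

Attach case nominative thi- → thivikun.
Attach definiteness indefinite khan- (before consonant 'th') → khanthivikun.
Attach noun class class IV nukh- → nukhkhanthivikun.
Attach number dual u- → unukhkhanthivikun.
Apply vowel harmony: unukhkhanthivikun → unukhkhanthuvikun.
Nasal assimilation: no change.

unukhkhanthuvikun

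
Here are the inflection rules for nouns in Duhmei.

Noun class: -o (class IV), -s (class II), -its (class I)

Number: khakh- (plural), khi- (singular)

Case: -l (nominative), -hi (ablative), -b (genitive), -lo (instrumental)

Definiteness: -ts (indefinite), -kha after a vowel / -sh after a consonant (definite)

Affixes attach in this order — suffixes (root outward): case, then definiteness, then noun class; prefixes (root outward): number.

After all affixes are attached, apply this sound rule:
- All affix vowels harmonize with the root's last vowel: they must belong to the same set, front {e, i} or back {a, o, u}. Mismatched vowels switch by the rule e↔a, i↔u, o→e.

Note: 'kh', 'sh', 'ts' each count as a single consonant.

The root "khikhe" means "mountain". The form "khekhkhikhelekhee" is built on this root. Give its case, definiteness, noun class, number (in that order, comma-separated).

instrumental, definite, class IV, plural

Segment: khakh-khikhe-lo-kha-o.
case: -lo → instrumental.
definiteness: -kha/sh → definite.
noun class: -o → class IV.
number: khakh- → plural.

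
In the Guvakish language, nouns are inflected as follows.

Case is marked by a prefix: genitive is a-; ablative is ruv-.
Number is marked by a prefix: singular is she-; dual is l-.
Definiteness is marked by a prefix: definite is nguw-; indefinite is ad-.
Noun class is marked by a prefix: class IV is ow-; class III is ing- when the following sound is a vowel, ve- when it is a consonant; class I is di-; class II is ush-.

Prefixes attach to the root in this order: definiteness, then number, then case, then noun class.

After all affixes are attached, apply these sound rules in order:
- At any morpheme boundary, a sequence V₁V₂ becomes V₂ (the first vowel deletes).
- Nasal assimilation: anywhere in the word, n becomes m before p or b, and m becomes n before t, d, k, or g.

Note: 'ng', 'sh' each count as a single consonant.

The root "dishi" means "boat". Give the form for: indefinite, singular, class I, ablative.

Attach definiteness indefinite ad- → addishi.
Attach number singular she- → sheaddishi.
Attach case ablative ruv- → ruvsheaddishi.
Attach noun class class I di- → diruvsheaddishi.
Apply vowel deletion: diruvsheaddishi → diruvshaddishi.
Nasal assimilation: no change.

diruvshaddishi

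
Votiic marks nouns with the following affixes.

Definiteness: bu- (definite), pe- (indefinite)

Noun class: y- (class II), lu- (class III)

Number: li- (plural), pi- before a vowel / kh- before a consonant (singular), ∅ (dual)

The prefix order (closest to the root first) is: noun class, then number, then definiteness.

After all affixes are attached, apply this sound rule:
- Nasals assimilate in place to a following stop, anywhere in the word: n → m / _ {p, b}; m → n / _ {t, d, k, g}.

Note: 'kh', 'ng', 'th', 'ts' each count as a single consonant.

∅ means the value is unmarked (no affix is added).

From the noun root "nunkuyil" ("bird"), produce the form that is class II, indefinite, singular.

pekhynunkuyil

Attach noun class class II y- → ynunkuyil.
Attach number singular kh- (before consonant 'y') → khynunkuyil.
Attach definiteness indefinite pe- → pekhynunkuyil.
Nasal assimilation: no change.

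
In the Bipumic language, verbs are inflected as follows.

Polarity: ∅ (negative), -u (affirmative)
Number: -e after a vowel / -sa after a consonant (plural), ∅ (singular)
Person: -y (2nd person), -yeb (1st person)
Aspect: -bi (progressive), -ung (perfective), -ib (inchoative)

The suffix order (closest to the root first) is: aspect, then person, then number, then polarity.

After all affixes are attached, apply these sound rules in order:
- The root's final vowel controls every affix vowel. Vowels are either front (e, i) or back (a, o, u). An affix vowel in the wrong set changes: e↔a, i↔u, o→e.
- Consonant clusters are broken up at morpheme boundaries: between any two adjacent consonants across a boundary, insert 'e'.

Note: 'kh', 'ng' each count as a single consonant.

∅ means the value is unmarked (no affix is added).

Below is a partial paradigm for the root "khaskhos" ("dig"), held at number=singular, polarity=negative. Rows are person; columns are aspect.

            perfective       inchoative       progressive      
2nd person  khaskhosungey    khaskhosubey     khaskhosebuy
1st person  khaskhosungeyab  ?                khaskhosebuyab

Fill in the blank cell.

Attach aspect inchoative -ib → khaskhosib.
Attach person 1st person -yeb → khaskhosibyeb.
number = singular: zero marking, form stays khaskhosibyeb.
polarity = negative: zero marking, form stays khaskhosibyeb.
Apply vowel harmony: khaskhosibyeb → khaskhosubyab.
Apply epenthesis: khaskhosubyab → khaskhosubeyab.

khaskhosubeyab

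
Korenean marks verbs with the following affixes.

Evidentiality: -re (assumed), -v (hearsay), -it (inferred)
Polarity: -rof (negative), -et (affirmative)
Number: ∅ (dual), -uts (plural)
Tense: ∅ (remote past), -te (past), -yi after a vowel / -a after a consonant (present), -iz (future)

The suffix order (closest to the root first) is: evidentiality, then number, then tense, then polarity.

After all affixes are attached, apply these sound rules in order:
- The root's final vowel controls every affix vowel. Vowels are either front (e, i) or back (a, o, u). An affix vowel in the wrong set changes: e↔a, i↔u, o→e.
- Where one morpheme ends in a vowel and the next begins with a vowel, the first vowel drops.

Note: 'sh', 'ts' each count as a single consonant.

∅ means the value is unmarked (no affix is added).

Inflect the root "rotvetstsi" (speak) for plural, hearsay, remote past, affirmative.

rotvetstsivitset

Attach evidentiality hearsay -v → rotvetstsiv.
Attach number plural -uts → rotvetstsivuts.
tense = remote past: zero marking, form stays rotvetstsivuts.
Attach polarity affirmative -et → rotvetstsivutset.
Apply vowel harmony: rotvetstsivutset → rotvetstsivitset.
Vowel deletion: no change.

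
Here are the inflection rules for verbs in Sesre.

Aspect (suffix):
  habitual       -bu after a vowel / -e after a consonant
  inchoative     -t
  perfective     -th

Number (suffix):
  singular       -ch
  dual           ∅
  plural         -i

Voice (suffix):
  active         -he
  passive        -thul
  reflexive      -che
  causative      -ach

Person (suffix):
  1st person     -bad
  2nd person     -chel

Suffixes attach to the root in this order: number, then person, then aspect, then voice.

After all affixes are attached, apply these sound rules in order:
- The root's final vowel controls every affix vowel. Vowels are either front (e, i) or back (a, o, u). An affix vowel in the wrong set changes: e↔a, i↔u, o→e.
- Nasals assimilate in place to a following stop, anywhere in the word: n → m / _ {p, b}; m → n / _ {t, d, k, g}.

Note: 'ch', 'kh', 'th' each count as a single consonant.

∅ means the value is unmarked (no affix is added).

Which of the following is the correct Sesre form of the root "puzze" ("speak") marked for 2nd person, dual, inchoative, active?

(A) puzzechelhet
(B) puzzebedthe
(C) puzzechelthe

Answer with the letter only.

number = dual: zero marking, form stays puzze.
Attach person 2nd person -chel → puzzechel.
Attach aspect inchoative -t → puzzechelt.
Attach voice active -he → puzzechelthe.
Vowel harmony: no change.
Nasal assimilation: no change.
So the correct form is puzzechelthe, option (C).
(A) puzzechelhet is wrong: it has the affixes in the wrong order.
(B) puzzebedthe is wrong: it uses 1st person instead of 2nd person for person.

C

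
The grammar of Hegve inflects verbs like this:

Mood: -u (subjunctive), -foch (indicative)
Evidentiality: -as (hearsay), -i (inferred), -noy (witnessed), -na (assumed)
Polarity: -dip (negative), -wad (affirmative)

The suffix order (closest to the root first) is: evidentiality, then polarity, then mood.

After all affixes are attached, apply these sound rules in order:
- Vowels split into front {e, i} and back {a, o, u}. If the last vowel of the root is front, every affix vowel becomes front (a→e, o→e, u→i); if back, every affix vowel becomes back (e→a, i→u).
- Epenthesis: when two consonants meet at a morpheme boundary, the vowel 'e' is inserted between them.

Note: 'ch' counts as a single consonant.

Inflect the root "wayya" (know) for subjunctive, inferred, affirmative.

wayyauwadu

Attach evidentiality inferred -i → wayyai.
Attach polarity affirmative -wad → wayyaiwad.
Attach mood subjunctive -u → wayyaiwadu.
Apply vowel harmony: wayyaiwadu → wayyauwadu.
Epenthesis: no change.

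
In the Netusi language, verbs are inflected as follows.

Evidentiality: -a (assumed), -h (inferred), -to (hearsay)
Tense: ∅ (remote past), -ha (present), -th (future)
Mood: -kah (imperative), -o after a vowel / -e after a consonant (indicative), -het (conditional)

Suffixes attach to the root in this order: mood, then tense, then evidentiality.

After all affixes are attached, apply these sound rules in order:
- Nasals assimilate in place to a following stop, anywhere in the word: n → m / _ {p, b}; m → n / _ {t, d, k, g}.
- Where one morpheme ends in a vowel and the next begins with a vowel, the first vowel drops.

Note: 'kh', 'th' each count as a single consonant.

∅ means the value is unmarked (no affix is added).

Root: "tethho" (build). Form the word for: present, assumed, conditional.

Attach mood conditional -het → tethhohet.
Attach tense present -ha → tethhohetha.
Attach evidentiality assumed -a → tethhohethaa.
Nasal assimilation: no change.
Apply vowel deletion: tethhohethaa → tethhohetha.

tethhohetha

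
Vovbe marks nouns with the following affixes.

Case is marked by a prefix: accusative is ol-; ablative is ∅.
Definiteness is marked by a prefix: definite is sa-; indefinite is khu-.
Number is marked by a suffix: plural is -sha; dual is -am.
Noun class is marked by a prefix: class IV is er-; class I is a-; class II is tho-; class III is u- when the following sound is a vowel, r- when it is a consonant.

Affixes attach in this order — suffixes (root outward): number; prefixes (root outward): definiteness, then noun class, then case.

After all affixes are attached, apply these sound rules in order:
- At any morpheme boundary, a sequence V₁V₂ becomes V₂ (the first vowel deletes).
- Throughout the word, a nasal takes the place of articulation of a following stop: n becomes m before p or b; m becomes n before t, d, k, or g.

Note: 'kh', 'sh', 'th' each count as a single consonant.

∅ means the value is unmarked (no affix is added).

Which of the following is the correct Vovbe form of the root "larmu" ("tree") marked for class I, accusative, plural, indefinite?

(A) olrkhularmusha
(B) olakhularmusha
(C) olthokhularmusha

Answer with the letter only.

B

Attach definiteness indefinite khu- → khularmu.
Attach noun class class I a- → akhularmu.
Attach case accusative ol- → olakhularmu.
Attach number plural -sha → olakhularmusha.
Vowel deletion: no change.
Nasal assimilation: no change.
So the correct form is olakhularmusha, option (B).
(C) olthokhularmusha is wrong: it uses class II instead of class I for noun class.
(A) olrkhularmusha is wrong: it uses class III instead of class I for noun class.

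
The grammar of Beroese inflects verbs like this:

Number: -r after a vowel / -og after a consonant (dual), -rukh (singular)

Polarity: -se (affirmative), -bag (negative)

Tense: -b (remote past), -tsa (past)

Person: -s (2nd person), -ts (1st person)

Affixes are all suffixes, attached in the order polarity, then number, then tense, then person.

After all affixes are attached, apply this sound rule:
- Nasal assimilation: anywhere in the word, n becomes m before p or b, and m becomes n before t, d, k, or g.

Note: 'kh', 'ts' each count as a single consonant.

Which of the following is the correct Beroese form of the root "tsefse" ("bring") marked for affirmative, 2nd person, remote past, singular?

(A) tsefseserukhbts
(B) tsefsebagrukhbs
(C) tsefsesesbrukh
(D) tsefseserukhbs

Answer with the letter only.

Attach polarity affirmative -se → tsefsese.
Attach number singular -rukh → tsefseserukh.
Attach tense remote past -b → tsefseserukhb.
Attach person 2nd person -s → tsefseserukhbs.
Nasal assimilation: no change.
So the correct form is tsefseserukhbs, option (D).
(C) tsefsesesbrukh is wrong: it has the affixes in the wrong order.
(A) tsefseserukhbts is wrong: it uses 1st person instead of 2nd person for person.
(B) tsefsebagrukhbs is wrong: it uses negative instead of affirmative for polarity.

D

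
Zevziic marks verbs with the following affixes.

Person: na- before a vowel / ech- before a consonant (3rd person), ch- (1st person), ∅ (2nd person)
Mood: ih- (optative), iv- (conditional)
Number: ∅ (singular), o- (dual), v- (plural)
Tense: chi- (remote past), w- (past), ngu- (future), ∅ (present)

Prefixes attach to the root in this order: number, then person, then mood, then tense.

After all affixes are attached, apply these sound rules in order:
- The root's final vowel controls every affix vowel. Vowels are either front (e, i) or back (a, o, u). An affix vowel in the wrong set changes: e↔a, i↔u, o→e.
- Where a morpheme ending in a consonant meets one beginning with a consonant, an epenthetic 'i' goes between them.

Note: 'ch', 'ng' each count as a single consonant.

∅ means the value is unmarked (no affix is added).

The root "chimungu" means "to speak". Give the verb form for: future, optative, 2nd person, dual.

Attach number dual o- → ochimungu.
person = 2nd person: zero marking, form stays ochimungu.
Attach mood optative ih- → ihochimungu.
Attach tense future ngu- → nguihochimungu.
Apply vowel harmony: nguihochimungu → nguuhochimungu.
Epenthesis: no change.

nguuhochimungu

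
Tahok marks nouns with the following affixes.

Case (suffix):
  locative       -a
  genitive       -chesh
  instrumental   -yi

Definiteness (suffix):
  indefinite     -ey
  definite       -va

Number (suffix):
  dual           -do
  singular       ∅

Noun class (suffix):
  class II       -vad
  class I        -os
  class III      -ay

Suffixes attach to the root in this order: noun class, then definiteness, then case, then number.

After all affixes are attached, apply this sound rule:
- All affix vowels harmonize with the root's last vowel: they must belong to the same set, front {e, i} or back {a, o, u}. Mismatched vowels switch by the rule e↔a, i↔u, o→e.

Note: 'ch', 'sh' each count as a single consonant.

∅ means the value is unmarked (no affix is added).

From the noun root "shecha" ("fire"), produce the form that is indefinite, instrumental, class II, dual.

shechavadayyudo

Attach noun class class II -vad → shechavad.
Attach definiteness indefinite -ey → shechavadey.
Attach case instrumental -yi → shechavadeyyi.
Attach number dual -do → shechavadeyyido.
Apply vowel harmony: shechavadeyyido → shechavadayyudo.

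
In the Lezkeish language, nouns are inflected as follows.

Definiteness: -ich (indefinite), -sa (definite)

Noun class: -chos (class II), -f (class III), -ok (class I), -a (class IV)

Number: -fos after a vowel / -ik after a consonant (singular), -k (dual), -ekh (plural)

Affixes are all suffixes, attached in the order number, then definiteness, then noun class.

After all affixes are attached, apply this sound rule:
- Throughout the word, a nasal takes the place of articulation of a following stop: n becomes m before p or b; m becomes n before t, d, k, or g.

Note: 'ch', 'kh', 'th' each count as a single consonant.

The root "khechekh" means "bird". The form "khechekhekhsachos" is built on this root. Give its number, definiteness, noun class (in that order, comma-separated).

plural, definite, class II

Segment: khechekh-ekh-sa-chos.
number: -ekh → plural.
definiteness: -sa → definite.
noun class: -chos → class II.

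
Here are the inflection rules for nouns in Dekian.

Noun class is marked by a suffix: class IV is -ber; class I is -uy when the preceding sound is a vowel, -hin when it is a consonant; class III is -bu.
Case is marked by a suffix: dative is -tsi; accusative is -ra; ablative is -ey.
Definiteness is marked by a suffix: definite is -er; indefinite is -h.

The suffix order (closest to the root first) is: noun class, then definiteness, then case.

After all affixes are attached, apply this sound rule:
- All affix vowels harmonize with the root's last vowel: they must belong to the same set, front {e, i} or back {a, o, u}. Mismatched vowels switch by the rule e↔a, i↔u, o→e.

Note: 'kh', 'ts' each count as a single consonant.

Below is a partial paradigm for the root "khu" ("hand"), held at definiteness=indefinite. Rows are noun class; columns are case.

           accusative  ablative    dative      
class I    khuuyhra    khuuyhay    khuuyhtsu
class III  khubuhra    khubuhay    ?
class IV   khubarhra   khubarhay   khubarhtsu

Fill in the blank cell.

Attach noun class class III -bu → khubu.
Attach definiteness indefinite -h → khubuh.
Attach case dative -tsi → khubuhtsi.
Apply vowel harmony: khubuhtsi → khubuhtsu.

khubuhtsu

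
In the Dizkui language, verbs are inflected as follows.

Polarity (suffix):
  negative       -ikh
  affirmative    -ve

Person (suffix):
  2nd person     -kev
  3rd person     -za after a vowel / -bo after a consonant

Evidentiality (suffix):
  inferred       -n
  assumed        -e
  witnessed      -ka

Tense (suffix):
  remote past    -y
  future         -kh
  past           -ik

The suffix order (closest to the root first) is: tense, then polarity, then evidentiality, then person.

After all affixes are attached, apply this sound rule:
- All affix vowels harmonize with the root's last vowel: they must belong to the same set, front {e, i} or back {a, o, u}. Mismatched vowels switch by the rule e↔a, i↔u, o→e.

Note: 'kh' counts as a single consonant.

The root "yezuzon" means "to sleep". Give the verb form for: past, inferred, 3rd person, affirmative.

Attach tense past -ik → yezuzonik.
Attach polarity affirmative -ve → yezuzonikve.
Attach evidentiality inferred -n → yezuzonikven.
Attach person 3rd person -bo (after consonant 'n') → yezuzonikvenbo.
Apply vowel harmony: yezuzonikvenbo → yezuzonukvanbo.

yezuzonukvanbo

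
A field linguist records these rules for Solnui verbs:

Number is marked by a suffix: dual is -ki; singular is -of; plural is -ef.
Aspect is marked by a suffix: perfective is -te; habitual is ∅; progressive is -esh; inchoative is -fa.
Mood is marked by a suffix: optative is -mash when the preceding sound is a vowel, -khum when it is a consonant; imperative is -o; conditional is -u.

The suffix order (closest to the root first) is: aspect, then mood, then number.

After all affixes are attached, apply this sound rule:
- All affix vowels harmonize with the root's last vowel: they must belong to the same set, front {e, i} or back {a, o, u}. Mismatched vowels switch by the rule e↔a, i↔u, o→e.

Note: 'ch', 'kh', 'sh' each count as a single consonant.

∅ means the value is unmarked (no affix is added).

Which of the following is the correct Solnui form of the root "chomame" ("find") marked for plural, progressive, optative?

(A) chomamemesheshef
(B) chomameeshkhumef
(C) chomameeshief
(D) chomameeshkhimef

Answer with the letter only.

D

Attach aspect progressive -esh → chomameesh.
Attach mood optative -khum (after consonant 'sh') → chomameeshkhum.
Attach number plural -ef → chomameeshkhumef.
Apply vowel harmony: chomameeshkhumef → chomameeshkhimef.
So the correct form is chomameeshkhimef, option (D).
(C) chomameeshief is wrong: it uses conditional instead of optative for mood.
(A) chomamemesheshef is wrong: it has the affixes in the wrong order.
(B) chomameeshkhumef is wrong: it fails to apply the sound rule(s).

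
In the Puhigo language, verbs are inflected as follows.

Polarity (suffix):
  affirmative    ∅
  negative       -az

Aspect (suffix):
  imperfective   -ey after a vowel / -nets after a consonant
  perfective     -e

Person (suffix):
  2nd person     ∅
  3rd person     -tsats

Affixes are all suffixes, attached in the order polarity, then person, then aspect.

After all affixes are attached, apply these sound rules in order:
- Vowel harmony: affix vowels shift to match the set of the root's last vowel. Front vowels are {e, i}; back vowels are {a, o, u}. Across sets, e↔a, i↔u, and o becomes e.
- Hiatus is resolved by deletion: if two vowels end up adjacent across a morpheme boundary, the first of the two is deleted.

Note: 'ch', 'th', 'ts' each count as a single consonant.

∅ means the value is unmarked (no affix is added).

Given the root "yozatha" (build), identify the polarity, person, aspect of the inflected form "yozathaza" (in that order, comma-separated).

negative, 2nd person, perfective

Segment: yozatha-az-e.
polarity: -az → negative.
person: ∅ → 2nd person.
aspect: -e → perfective.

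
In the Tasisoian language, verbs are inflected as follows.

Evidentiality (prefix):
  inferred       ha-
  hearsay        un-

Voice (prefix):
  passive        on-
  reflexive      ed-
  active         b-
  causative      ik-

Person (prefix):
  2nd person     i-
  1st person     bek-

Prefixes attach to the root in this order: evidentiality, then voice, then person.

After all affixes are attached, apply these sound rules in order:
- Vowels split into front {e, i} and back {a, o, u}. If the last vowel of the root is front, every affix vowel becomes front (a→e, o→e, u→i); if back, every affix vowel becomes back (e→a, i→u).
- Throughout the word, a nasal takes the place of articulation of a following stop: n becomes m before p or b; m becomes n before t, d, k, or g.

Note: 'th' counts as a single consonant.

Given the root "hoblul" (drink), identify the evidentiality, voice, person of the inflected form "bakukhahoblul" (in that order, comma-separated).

Segment: bek-ik-ha-hoblul.
evidentiality: ha- → inferred.
voice: ik- → causative.
person: bek- → 1st person.

inferred, causative, 1st person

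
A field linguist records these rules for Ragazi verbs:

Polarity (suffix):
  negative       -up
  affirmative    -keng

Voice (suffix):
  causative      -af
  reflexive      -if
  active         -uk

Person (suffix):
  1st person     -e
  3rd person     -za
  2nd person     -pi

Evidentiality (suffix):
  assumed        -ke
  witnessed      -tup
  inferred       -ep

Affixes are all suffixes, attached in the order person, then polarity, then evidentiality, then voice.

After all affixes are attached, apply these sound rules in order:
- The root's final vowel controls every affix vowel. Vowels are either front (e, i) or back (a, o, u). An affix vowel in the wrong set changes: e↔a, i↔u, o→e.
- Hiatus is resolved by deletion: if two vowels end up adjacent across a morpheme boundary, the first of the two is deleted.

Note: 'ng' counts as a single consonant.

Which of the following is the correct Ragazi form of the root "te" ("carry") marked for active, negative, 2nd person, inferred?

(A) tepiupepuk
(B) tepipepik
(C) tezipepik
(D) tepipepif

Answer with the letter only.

Attach person 2nd person -pi → tepi.
Attach polarity negative -up → tepiup.
Attach evidentiality inferred -ep → tepiupep.
Attach voice active -uk → tepiupepuk.
Apply vowel harmony: tepiupepuk → tepiipepik.
Apply vowel deletion: tepiipepik → tepipepik.
So the correct form is tepipepik, option (B).
(A) tepiupepuk is wrong: it fails to apply the sound rule(s).
(D) tepipepif is wrong: it uses reflexive instead of active for voice.
(C) tezipepik is wrong: it uses 3rd person instead of 2nd person for person.

B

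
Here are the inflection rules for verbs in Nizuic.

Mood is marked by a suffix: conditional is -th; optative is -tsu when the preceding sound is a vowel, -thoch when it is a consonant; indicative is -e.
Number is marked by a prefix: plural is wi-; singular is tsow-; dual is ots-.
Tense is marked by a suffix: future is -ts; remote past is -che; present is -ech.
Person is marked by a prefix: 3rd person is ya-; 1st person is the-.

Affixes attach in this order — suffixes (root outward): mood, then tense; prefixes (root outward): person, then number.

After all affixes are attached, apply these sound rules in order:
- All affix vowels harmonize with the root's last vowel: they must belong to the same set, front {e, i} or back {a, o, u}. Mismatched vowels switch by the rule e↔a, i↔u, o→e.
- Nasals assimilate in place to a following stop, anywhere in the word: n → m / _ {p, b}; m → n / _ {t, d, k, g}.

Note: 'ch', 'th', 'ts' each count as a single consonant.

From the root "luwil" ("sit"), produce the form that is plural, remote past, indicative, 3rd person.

wiyeluwileche

Attach mood indicative -e → luwile.
Attach tense remote past -che → luwileche.
Attach person 3rd person ya- → yaluwileche.
Attach number plural wi- → wiyaluwileche.
Apply vowel harmony: wiyaluwileche → wiyeluwileche.
Nasal assimilation: no change.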